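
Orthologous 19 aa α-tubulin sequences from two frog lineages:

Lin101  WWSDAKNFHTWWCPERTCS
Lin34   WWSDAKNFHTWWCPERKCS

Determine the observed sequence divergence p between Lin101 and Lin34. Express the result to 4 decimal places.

0.0526

Differing sites — 17:T/K.
There are 1 differences over 19 sites, so p = 1/19 = 0.0526.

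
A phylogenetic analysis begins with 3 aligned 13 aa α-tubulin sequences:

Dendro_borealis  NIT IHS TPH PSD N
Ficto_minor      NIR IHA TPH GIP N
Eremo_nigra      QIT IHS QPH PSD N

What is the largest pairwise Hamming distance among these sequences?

Pairwise Hamming distances:
  Dendro_borealis vs Ficto_minor: 5
  Dendro_borealis vs Eremo_nigra: 2
  Ficto_minor vs Eremo_nigra: 7
The largest is 7, between Ficto_minor and Eremo_nigra.

7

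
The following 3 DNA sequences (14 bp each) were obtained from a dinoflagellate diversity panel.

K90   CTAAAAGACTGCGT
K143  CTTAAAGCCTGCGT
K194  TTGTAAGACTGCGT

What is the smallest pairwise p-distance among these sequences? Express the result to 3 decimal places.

0.143

Pairwise Hamming distances:
  K90 vs K143: 2
  K90 vs K194: 3
  K143 vs K194: 4
The smallest is 2 mismatches, between K90 and K143; p = 2/14 = 0.143.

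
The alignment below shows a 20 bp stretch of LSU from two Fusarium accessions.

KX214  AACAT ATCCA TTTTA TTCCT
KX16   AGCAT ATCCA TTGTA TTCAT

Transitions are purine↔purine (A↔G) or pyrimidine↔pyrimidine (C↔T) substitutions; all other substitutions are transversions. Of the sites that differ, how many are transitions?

1

The sequences differ at positions 2 (A/G, transition), 13 (T/G, transversion), 19 (C/A, transversion).
Of the 3 differences, 1 transition and 2 transversions, so the answer is 1.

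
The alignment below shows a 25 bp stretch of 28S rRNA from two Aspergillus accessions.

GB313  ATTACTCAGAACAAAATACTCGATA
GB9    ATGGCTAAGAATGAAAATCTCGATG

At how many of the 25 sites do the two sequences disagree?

8

Mismatches occur at site 3 (T↔G), site 4 (A↔G), site 7 (C↔A), site 12 (C↔T), site 13 (A↔G), site 17 (T↔A), site 18 (A↔T), site 25 (A↔G).
That gives 8 mismatches out of 25 aligned sites, so the Hamming distance is 8.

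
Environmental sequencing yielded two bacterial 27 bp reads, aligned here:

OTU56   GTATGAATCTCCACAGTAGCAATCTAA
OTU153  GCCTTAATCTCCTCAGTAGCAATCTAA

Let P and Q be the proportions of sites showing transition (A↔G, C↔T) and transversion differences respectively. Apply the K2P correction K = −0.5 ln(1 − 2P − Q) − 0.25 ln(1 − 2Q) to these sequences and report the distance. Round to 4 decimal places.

Mismatches occur at site 2 (T↔C, transition), site 3 (A↔C, transversion), site 5 (G↔T, transversion), site 13 (A↔T, transversion).
Of the 4 differences, 1 transition and 3 transversions over 27 sites: P = 1/27 = 0.037037, Q = 3/27 = 0.111111.
d = −0.5·ln(0.814815) − 0.25·ln(0.777778) = −0.5·(-0.204794) − 0.25·(-0.251314) = 0.1652.

0.1652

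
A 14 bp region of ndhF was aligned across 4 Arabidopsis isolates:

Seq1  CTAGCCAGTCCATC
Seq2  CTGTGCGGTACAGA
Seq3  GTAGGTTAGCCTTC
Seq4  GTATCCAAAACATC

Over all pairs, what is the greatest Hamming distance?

Pairwise Hamming distances:
  Seq1 vs Seq2: 7
  Seq1 vs Seq3: 7
  Seq1 vs Seq4: 5
  Seq2 vs Seq3: 11
  Seq2 vs Seq4: 8
  Seq3 vs Seq4: 7
The largest is 11, between Seq2 and Seq3.

11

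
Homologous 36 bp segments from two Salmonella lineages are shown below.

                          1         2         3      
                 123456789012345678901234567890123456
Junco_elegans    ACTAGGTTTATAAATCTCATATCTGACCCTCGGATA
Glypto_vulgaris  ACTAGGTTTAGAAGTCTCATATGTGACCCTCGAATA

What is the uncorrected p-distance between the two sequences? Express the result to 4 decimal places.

Differing sites — 11:T/G; 14:A/G; 23:C/G; 33:G/A.
There are 4 differences over 36 sites, so p = 4/36 = 0.1111.

0.1111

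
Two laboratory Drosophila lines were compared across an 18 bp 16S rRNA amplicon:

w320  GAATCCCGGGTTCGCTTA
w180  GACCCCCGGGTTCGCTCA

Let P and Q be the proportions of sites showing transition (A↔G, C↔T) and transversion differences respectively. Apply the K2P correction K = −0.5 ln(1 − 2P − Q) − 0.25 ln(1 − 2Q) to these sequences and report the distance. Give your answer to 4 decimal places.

0.1922

Mismatches occur at site 3 (A/C, transversion), site 4 (T/C, transition), site 17 (T/C, transition).
Of the 3 differences, 2 transitions and 1 transversion over 18 sites: P = 2/18 = 0.111111, Q = 1/18 = 0.055556.
d = −0.5·ln(0.722222) − 0.25·ln(0.888888) = −0.5·(-0.325423) − 0.25·(-0.117784) = 0.1922.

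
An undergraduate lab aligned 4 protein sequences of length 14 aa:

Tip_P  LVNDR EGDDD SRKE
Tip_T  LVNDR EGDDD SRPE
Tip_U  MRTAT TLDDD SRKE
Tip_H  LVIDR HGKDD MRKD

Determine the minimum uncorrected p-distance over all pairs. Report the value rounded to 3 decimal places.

Pairwise Hamming distances:
  Tip_P vs Tip_T: 1
  Tip_P vs Tip_U: 7
  Tip_P vs Tip_H: 5
  Tip_T vs Tip_U: 8
  Tip_T vs Tip_H: 6
  Tip_U vs Tip_H: 10
The smallest is 1 mismatch, between Tip_P and Tip_T; p = 1/14 = 0.071.

0.071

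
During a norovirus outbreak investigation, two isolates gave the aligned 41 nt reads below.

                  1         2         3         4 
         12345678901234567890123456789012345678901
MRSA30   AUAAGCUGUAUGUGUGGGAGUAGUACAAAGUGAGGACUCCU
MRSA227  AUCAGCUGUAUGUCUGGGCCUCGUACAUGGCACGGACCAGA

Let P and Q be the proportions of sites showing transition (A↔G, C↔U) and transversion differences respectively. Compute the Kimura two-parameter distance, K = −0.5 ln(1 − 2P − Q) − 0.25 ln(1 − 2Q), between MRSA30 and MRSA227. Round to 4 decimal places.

The sequences differ at positions 3 (A/C, transversion), 14 (G/C, transversion), 19 (A/C, transversion), 20 (G/C, transversion), 22 (A/C, transversion), 28 (A/U, transversion), 29 (A/G, transition), 31 (U/C, transition), 32 (G/A, transition), 33 (A/C, transversion), 38 (U/C, transition), 39 (C/A, transversion), 40 (C/G, transversion), 41 (U/A, transversion).
Of the 14 differences, 4 transitions and 10 transversions over 41 sites: P = 4/41 = 0.097561, Q = 10/41 = 0.243902.
d = −0.5·ln(0.560976) − 0.25·ln(0.512196) = −0.5·(-0.578077) − 0.25·(-0.669048) = 0.4563.

0.4563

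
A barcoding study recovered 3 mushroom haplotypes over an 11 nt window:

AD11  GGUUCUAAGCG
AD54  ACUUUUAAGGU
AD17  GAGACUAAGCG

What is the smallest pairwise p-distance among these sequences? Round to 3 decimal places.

Pairwise Hamming distances:
  AD11 vs AD54: 5
  AD11 vs AD17: 3
  AD54 vs AD17: 7
The smallest is 3 mismatches, between AD11 and AD17; p = 3/11 = 0.273.

0.273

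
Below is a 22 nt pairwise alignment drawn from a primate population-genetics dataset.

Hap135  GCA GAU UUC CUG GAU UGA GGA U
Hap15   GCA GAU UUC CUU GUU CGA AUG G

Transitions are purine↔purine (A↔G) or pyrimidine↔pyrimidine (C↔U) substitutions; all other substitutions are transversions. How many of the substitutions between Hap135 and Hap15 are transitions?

The sequences differ at positions 12 (G/U, transversion), 14 (A/U, transversion), 16 (U/C, transition), 19 (G/A, transition), 20 (G/U, transversion), 21 (A/G, transition), 22 (U/G, transversion).
Of the 7 differences, 3 transitions and 4 transversions, so the answer is 3.

3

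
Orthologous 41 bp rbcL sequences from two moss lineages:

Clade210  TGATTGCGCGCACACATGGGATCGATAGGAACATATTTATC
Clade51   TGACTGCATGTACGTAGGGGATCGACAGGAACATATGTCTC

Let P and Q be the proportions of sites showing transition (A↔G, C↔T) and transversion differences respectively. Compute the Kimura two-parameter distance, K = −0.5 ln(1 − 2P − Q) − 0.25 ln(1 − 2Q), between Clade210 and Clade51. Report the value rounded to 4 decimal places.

0.3073

Differing sites — 4:T/C (Ti); 8:G/A (Ti); 9:C/T (Ti); 11:C/T (Ti); 14:A/G (Ti); 15:C/T (Ti); 17:T/G (Tv); 26:T/C (Ti); 37:T/G (Tv); 39:A/C (Tv).
Of the 10 differences, 7 transitions and 3 transversions over 41 sites: P = 7/41 = 0.170732, Q = 3/41 = 0.073171.
d = −0.5·ln(0.585365) − 0.25·ln(0.853658) = −0.5·(-0.535520) − 0.25·(-0.158225) = 0.3073.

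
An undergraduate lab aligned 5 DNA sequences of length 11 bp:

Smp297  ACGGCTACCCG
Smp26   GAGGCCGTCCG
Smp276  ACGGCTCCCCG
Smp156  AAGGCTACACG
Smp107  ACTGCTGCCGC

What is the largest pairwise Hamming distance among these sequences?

7

Pairwise Hamming distances:
  Smp297 vs Smp26: 5
  Smp297 vs Smp276: 1
  Smp297 vs Smp156: 2
  Smp297 vs Smp107: 4
  Smp26 vs Smp276: 5
  Smp26 vs Smp156: 5
  Smp26 vs Smp107: 7
  Smp276 vs Smp156: 3
  Smp276 vs Smp107: 4
  Smp156 vs Smp107: 6
The largest is 7, between Smp26 and Smp107.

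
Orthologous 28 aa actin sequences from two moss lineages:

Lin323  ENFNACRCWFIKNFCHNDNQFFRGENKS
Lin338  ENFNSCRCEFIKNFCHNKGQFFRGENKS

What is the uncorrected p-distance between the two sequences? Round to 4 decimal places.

Differing sites — 5:A/S; 9:W/E; 18:D/K; 19:N/G.
There are 4 differences over 28 sites, so p = 4/28 = 0.1429.

0.1429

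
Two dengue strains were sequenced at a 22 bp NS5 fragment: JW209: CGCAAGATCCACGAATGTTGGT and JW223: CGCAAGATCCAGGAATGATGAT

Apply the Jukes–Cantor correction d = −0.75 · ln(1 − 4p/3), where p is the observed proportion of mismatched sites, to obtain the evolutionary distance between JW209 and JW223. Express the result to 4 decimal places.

Differing sites — 12:C/G; 18:T/A; 21:G/A.
p = 3/22 = 0.136364.
d = −0.75 · ln(1 − (4/3)·0.136364) = −0.75 · ln(0.818181) = −0.75 · (-0.200672) = 0.1505.

0.1505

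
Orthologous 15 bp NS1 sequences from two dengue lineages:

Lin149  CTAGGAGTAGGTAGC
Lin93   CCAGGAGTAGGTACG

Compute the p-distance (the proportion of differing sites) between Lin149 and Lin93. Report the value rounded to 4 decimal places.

0.2000

Mismatches occur at site 2 (T→C), site 14 (G→C), site 15 (C→G).
There are 3 differences over 15 sites, so p = 3/15 = 0.2000.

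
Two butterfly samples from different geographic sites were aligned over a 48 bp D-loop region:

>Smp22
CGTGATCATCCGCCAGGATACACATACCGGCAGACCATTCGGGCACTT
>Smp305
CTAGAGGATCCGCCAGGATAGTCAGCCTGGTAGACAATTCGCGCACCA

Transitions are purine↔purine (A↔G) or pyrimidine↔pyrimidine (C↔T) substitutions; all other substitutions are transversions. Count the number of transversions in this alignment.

11

The sequences differ at positions 2 (G/T, transversion), 3 (T/A, transversion), 6 (T/G, transversion), 7 (C/G, transversion), 21 (C/G, transversion), 22 (A/T, transversion), 25 (T/G, transversion), 26 (A/C, transversion), 28 (C/T, transition), 31 (C/T, transition), 36 (C/A, transversion), 42 (G/C, transversion), 47 (T/C, transition), 48 (T/A, transversion).
Of the 14 differences, 3 transitions and 11 transversions, so the answer is 11.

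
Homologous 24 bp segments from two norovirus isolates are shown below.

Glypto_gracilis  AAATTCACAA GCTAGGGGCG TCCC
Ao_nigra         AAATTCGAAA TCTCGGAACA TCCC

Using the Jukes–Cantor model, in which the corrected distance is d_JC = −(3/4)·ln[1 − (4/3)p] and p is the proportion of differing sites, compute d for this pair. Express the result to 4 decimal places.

Differing sites — 7:A/G; 8:C/A; 11:G/T; 14:A/C; 17:G/A; 18:G/A; 20:G/A.
p = 7/24 = 0.291667.
d = −0.75 · ln(1 − (4/3)·0.291667) = −0.75 · ln(0.611111) = −0.75 · (-0.492477) = 0.3694.

0.3694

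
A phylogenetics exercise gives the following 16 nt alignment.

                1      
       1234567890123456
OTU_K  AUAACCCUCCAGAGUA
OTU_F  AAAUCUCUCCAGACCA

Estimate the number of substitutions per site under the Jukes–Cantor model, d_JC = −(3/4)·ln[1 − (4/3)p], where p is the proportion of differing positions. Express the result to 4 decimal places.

0.4042

Mismatches occur at site 2 (U/A), site 4 (A/U), site 6 (C/U), site 14 (G/C), site 15 (U/C).
p = 5/16 = 0.312500.
d = −0.75 · ln(1 − (4/3)·0.312500) = −0.75 · ln(0.583333) = −0.75 · (-0.538997) = 0.4042.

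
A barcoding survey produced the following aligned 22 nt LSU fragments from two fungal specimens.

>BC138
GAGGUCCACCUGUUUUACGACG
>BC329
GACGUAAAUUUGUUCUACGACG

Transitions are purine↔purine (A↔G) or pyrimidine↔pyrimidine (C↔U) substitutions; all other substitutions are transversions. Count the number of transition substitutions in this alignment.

3

Differing sites — 3:G/C (Tv); 6:C/A (Tv); 7:C/A (Tv); 9:C/U (Ti); 10:C/U (Ti); 15:U/C (Ti).
Of the 6 differences, 3 transitions and 3 transversions, so the answer is 3.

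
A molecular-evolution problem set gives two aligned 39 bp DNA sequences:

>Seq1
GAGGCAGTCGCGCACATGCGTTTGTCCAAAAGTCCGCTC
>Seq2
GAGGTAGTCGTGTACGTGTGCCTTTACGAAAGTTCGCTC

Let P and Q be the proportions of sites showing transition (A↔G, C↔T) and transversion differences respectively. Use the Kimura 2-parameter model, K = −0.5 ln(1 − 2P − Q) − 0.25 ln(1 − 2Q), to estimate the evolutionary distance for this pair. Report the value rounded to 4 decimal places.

0.3866

Mismatches occur at site 5 (C↔T, transition), site 11 (C↔T, transition), site 13 (C↔T, transition), site 16 (A↔G, transition), site 19 (C↔T, transition), site 21 (T↔C, transition), site 22 (T↔C, transition), site 24 (G↔T, transversion), site 26 (C↔A, transversion), site 28 (A↔G, transition), site 34 (C↔T, transition).
Of the 11 differences, 9 transitions and 2 transversions over 39 sites: P = 9/39 = 0.230769, Q = 2/39 = 0.051282.
d = −0.5·ln(0.487180) − 0.25·ln(0.897436) = −0.5·(-0.719122) − 0.25·(-0.108213) = 0.3866.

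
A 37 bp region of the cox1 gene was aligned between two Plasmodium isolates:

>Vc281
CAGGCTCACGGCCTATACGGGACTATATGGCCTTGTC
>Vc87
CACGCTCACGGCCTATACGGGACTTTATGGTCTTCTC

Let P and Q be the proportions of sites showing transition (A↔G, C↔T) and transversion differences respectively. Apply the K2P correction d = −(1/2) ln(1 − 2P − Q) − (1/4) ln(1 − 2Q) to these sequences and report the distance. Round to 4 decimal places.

0.1168

The sequences differ at positions 3 (G/C, transversion), 25 (A/T, transversion), 31 (C/T, transition), 35 (G/C, transversion).
Of the 4 differences, 1 transition and 3 transversions over 37 sites: P = 1/37 = 0.027027, Q = 3/37 = 0.081081.
d = −0.5·ln(0.864865) − 0.25·ln(0.837838) = −0.5·(-0.145182) − 0.25·(-0.176931) = 0.1168.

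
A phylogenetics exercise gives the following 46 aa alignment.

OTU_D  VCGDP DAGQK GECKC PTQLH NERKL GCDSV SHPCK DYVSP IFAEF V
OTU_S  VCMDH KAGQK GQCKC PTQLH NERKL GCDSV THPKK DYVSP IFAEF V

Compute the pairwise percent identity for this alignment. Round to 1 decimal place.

87.0%

Mismatches occur at site 3 (G/M), site 5 (P/H), site 6 (D/K), site 12 (E/Q), site 31 (S/T), site 34 (C/K).
40 of the 46 sites match, so the percent identity is 40/46 × 100 = 87.0%.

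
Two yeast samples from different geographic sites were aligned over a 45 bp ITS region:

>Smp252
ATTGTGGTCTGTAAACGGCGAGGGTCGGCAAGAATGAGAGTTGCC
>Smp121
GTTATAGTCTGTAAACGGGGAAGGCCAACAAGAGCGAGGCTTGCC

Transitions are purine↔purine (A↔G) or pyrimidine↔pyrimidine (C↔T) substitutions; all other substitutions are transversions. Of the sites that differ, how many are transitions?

Differing sites — 1:A/G (Ti); 4:G/A (Ti); 6:G/A (Ti); 19:C/G (Tv); 22:G/A (Ti); 25:T/C (Ti); 27:G/A (Ti); 28:G/A (Ti); 34:A/G (Ti); 35:T/C (Ti); 39:A/G (Ti); 40:G/C (Tv).
Of the 12 differences, 10 transitions and 2 transversions, so the answer is 10.

10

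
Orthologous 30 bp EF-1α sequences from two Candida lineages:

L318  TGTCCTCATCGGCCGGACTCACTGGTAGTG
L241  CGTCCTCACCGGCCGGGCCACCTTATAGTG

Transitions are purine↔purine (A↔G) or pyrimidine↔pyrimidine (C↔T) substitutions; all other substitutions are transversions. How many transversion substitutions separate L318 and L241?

The sequences differ at positions 1 (T/C, transition), 9 (T/C, transition), 17 (A/G, transition), 19 (T/C, transition), 20 (C/A, transversion), 21 (A/C, transversion), 24 (G/T, transversion), 25 (G/A, transition).
Of the 8 differences, 5 transitions and 3 transversions, so the answer is 3.

3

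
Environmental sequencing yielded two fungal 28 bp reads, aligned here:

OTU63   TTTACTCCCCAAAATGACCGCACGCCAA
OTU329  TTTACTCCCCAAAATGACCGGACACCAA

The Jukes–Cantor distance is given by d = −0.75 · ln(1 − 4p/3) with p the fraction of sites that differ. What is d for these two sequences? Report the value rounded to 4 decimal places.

0.0751

The sequences differ at positions 21 (C/G), 24 (G/A).
p = 2/28 = 0.071429.
d = −0.75 · ln(1 − (4/3)·0.071429) = −0.75 · ln(0.904761) = −0.75 · (-0.100084) = 0.0751.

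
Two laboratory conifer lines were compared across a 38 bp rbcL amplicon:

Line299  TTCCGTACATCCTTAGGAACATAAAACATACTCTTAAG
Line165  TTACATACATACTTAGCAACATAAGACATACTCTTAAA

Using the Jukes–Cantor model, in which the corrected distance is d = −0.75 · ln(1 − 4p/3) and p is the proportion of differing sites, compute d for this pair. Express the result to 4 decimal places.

0.1773

Mismatches occur at site 3 (C↔A), site 5 (G↔A), site 11 (C↔A), site 17 (G↔C), site 25 (A↔G), site 38 (G↔A).
p = 6/38 = 0.157895.
d = −0.75 · ln(1 − (4/3)·0.157895) = −0.75 · ln(0.789473) = −0.75 · (-0.236390) = 0.1773.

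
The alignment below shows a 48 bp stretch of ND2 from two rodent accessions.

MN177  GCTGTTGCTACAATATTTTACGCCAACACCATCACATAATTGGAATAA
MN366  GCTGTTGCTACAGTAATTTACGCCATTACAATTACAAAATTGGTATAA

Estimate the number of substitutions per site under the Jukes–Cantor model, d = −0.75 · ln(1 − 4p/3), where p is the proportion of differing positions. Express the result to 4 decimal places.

Differing sites — 13:A/G; 16:T/A; 26:A/T; 27:C/T; 30:C/A; 33:C/T; 37:T/A; 44:A/T.
p = 8/48 = 0.166667.
d = −0.75 · ln(1 − (4/3)·0.166667) = −0.75 · ln(0.777777) = −0.75 · (-0.251315) = 0.1885.

0.1885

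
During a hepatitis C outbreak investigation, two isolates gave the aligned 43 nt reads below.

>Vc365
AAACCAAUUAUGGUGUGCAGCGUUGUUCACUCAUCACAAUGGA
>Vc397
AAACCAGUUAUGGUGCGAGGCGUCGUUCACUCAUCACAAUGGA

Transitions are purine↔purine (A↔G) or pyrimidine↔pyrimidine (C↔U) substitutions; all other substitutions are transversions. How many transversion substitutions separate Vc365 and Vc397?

Mismatches occur at site 7 (A→G, transition), site 16 (U→C, transition), site 18 (C→A, transversion), site 19 (A→G, transition), site 24 (U→C, transition).
Of the 5 differences, 4 transitions and 1 transversion, so the answer is 1.

1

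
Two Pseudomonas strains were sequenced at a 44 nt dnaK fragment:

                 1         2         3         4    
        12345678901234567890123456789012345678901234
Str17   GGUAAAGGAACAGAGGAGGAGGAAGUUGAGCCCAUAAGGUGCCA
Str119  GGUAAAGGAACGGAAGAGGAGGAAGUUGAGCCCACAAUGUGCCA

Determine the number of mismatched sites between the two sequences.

4

The sequences differ at positions 12 (A/G), 15 (G/A), 35 (U/C), 38 (G/U).
That gives 4 mismatches out of 44 aligned sites, so the Hamming distance is 4.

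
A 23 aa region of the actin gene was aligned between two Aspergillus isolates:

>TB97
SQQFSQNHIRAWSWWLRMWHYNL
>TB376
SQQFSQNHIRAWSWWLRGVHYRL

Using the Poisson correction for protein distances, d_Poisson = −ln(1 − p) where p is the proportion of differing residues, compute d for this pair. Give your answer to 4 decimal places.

0.1398

Mismatches occur at site 18 (M↔G), site 19 (W↔V), site 22 (N↔R).
p = 3/23 = 0.130435.
d = −ln(1 − 0.130435) = −ln(0.869565) = 0.1398.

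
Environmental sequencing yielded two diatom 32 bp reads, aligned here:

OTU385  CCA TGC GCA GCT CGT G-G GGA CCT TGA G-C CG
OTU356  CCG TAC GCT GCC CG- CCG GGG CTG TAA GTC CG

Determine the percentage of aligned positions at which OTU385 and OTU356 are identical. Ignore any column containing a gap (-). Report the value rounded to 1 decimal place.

69.0%

Excluding the 3 gap columns leaves 29 comparable sites.
Mismatches occur at site 3 (A→G), site 5 (G→A), site 9 (A→T), site 12 (T→C), site 16 (G→C), site 21 (A→G), site 23 (C→T), site 24 (T→G), site 26 (G→A).
20 of the 29 comparable sites match, so the percent identity is 20/29 × 100 = 69.0%.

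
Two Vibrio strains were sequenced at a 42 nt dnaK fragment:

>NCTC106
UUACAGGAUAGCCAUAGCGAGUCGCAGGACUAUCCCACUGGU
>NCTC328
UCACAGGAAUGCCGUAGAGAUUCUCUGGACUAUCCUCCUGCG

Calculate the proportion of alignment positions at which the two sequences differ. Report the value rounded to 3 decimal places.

Differing sites — 2:U/C; 9:U/A; 10:A/U; 14:A/G; 18:C/A; 21:G/U; 24:G/U; 26:A/U; 36:C/U; 37:A/C; 41:G/C; 42:U/G.
There are 12 differences over 42 sites, so p = 12/42 = 0.286.

0.286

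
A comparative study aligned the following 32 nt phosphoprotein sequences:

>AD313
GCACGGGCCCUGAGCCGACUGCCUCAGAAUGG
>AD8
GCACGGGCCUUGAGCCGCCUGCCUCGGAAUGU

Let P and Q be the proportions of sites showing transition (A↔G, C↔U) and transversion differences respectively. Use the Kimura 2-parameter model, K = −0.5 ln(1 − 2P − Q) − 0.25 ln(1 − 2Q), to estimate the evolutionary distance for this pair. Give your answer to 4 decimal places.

The sequences differ at positions 10 (C/U, transition), 18 (A/C, transversion), 26 (A/G, transition), 32 (G/U, transversion).
Of the 4 differences, 2 transitions and 2 transversions over 32 sites: P = 2/32 = 0.062500, Q = 2/32 = 0.062500.
d = −0.5·ln(0.812500) − 0.25·ln(0.875000) = −0.5·(-0.207639) − 0.25·(-0.133531) = 0.1372.

0.1372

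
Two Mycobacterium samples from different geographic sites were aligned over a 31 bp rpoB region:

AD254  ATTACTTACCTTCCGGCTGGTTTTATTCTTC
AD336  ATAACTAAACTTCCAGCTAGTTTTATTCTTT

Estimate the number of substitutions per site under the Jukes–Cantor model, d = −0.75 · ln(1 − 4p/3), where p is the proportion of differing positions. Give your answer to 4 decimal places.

0.2239

The sequences differ at positions 3 (T/A), 7 (T/A), 9 (C/A), 15 (G/A), 19 (G/A), 31 (C/T).
p = 6/31 = 0.193548.
d = −0.75 · ln(1 − (4/3)·0.193548) = −0.75 · ln(0.741936) = −0.75 · (-0.298492) = 0.2239.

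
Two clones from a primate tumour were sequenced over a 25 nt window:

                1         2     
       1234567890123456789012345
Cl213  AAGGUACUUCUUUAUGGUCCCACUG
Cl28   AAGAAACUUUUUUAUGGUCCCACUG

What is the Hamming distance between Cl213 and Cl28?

Mismatches occur at site 4 (G→A), site 5 (U→A), site 10 (C→U).
That gives 3 mismatches out of 25 aligned sites, so the Hamming distance is 3.

3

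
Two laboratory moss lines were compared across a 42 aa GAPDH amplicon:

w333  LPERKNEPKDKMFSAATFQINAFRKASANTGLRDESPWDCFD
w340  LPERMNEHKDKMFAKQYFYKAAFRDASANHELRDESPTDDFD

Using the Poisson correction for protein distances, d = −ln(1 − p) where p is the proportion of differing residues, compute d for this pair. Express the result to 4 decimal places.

0.4055

Differing sites — 5:K/M; 8:P/H; 14:S/A; 15:A/K; 16:A/Q; 17:T/Y; 19:Q/Y; 20:I/K; 21:N/A; 25:K/D; 30:T/H; 31:G/E; 38:W/T; 40:C/D.
p = 14/42 = 0.333333.
d = −ln(1 − 0.333333) = −ln(0.666667) = 0.4055.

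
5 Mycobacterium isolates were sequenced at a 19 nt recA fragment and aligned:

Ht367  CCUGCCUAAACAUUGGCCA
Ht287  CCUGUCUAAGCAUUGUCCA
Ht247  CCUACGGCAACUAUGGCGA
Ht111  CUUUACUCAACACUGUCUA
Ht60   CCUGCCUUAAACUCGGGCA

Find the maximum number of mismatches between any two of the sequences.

11

Pairwise Hamming distances:
  Ht367 vs Ht287: 3
  Ht367 vs Ht247: 7
  Ht367 vs Ht111: 7
  Ht367 vs Ht60: 5
  Ht287 vs Ht247: 10
  Ht287 vs Ht111: 7
  Ht287 vs Ht60: 8
  Ht247 vs Ht111: 9
  Ht247 vs Ht60: 10
  Ht111 vs Ht60: 11
The largest is 11, between Ht111 and Ht60.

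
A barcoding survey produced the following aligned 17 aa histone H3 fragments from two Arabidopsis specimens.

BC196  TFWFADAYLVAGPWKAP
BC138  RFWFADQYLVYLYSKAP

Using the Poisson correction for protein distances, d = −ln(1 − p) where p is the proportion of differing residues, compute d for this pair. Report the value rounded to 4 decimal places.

The sequences differ at positions 1 (T/R), 7 (A/Q), 11 (A/Y), 12 (G/L), 13 (P/Y), 14 (W/S).
p = 6/17 = 0.352941.
d = −ln(1 − 0.352941) = −ln(0.647059) = 0.4353.

0.4353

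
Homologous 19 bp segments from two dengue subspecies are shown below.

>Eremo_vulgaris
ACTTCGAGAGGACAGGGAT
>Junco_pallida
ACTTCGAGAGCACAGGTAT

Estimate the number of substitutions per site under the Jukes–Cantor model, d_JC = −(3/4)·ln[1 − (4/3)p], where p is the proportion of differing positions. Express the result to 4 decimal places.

0.1134

Differing sites — 11:G/C; 17:G/T.
p = 2/19 = 0.105263.
d = −0.75 · ln(1 − (4/3)·0.105263) = −0.75 · ln(0.859649) = −0.75 · (-0.151231) = 0.1134.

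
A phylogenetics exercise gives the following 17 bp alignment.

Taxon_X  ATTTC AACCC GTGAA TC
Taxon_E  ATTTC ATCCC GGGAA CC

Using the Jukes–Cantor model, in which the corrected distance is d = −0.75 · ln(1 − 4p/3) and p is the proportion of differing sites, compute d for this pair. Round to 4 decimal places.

0.2012

Differing sites — 7:A/T; 12:T/G; 16:T/C.
p = 3/17 = 0.176471.
d = −0.75 · ln(1 − (4/3)·0.176471) = −0.75 · ln(0.764705) = −0.75 · (-0.268265) = 0.2012.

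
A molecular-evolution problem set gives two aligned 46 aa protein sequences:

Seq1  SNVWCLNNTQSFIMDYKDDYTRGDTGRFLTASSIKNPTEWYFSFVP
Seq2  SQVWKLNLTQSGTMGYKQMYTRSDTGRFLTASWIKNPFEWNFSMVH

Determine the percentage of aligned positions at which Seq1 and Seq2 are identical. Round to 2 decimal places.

69.57%

The sequences differ at positions 2 (N/Q), 5 (C/K), 8 (N/L), 12 (F/G), 13 (I/T), 15 (D/G), 18 (D/Q), 19 (D/M), 23 (G/S), 33 (S/W), 38 (T/F), 41 (Y/N), 44 (F/M), 46 (P/H).
32 of the 46 sites match, so the percent identity is 32/46 × 100 = 69.57%.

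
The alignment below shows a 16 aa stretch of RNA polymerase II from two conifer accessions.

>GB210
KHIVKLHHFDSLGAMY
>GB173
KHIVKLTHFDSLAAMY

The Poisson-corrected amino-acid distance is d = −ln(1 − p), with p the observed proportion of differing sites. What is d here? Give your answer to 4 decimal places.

Mismatches occur at site 7 (H↔T), site 13 (G↔A).
p = 2/16 = 0.125000.
d = −ln(1 − 0.125000) = −ln(0.875000) = 0.1335.

0.1335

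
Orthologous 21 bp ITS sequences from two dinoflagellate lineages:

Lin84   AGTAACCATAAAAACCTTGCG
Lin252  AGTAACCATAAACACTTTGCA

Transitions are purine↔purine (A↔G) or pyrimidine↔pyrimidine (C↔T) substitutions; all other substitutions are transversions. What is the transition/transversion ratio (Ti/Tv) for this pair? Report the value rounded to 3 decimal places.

2.000

Differing sites — 13:A/C (Tv); 16:C/T (Ti); 21:G/A (Ti).
Of the 3 differences, 2 transitions and 1 transversion, so Ti/Tv = 2/1 = 2.000.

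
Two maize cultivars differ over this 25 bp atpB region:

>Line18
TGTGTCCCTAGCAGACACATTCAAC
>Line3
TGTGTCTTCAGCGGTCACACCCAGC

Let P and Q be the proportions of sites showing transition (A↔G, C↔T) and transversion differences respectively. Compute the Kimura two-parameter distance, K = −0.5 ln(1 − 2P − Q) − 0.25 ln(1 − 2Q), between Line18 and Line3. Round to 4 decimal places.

Differing sites — 7:C/T (Ti); 8:C/T (Ti); 9:T/C (Ti); 13:A/G (Ti); 15:A/T (Tv); 20:T/C (Ti); 21:T/C (Ti); 24:A/G (Ti).
Of the 8 differences, 7 transitions and 1 transversion over 25 sites: P = 7/25 = 0.280000, Q = 1/25 = 0.040000.
d = −0.5·ln(0.400000) − 0.25·ln(0.920000) = −0.5·(-0.916291) − 0.25·(-0.083382) = 0.4790.

0.4790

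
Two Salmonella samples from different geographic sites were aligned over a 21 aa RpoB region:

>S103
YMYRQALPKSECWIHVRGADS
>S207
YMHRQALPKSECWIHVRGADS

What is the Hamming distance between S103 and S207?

1

Differing sites — 3:Y/H.
That gives 1 mismatch out of 21 aligned sites, so the Hamming distance is 1.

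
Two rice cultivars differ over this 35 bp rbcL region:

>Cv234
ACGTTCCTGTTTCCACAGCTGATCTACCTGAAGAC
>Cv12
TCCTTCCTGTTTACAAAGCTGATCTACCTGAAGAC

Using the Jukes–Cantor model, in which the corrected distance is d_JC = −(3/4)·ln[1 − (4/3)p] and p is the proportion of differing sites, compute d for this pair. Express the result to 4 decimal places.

Mismatches occur at site 1 (A→T), site 3 (G→C), site 13 (C→A), site 16 (C→A).
p = 4/35 = 0.114286.
d = −0.75 · ln(1 − (4/3)·0.114286) = −0.75 · ln(0.847619) = −0.75 · (-0.165324) = 0.1240.

0.1240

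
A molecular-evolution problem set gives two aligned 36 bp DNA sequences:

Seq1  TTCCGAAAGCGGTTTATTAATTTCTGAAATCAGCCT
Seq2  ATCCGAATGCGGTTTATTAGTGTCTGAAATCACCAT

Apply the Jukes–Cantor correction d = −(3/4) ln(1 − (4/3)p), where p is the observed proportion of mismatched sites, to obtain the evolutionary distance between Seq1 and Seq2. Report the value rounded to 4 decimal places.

0.1885

Differing sites — 1:T/A; 8:A/T; 20:A/G; 22:T/G; 33:G/C; 35:C/A.
p = 6/36 = 0.166667.
d = −0.75 · ln(1 − (4/3)·0.166667) = −0.75 · ln(0.777777) = −0.75 · (-0.251315) = 0.1885.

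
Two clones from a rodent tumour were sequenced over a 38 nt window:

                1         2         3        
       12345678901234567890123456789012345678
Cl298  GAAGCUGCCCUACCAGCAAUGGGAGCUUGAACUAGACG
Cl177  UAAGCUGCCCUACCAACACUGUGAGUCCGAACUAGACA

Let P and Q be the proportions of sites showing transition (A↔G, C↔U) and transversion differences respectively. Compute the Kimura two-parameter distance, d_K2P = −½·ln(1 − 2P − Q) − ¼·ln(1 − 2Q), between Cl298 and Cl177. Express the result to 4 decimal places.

Differing sites — 1:G/U (Tv); 16:G/A (Ti); 19:A/C (Tv); 22:G/U (Tv); 26:C/U (Ti); 27:U/C (Ti); 28:U/C (Ti); 38:G/A (Ti).
Of the 8 differences, 5 transitions and 3 transversions over 38 sites: P = 5/38 = 0.131579, Q = 3/38 = 0.078947.
d = −0.5·ln(0.657895) − 0.25·ln(0.842106) = −0.5·(-0.418710) − 0.25·(-0.171849) = 0.2523.

0.2523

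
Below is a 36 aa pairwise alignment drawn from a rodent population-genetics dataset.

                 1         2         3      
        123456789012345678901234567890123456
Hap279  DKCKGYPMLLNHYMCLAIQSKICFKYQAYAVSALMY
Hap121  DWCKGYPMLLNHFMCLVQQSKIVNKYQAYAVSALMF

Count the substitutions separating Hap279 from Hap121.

7

Mismatches occur at site 2 (K/W), site 13 (Y/F), site 17 (A/V), site 18 (I/Q), site 23 (C/V), site 24 (F/N), site 36 (Y/F).
That gives 7 mismatches out of 36 aligned sites, so the Hamming distance is 7.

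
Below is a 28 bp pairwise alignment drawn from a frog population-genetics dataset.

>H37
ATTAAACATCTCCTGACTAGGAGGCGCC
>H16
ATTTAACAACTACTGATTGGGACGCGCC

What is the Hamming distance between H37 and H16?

6

Differing sites — 4:A/T; 9:T/A; 12:C/A; 17:C/T; 19:A/G; 23:G/C.
That gives 6 mismatches out of 28 aligned sites, so the Hamming distance is 6.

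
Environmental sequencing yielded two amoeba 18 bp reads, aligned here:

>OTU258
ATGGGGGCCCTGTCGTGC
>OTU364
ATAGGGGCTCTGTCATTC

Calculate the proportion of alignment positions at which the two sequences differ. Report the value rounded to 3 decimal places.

0.222

The sequences differ at positions 3 (G/A), 9 (C/T), 15 (G/A), 17 (G/T).
There are 4 differences over 18 sites, so p = 4/18 = 0.222.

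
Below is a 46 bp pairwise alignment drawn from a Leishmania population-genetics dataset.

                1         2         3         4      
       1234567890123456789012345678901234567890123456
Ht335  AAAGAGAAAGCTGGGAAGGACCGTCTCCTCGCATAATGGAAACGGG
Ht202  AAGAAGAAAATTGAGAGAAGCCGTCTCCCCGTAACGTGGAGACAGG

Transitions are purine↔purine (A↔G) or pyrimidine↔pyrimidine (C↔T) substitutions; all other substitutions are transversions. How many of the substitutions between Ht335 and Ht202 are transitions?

Differing sites — 3:A/G (Ti); 4:G/A (Ti); 10:G/A (Ti); 11:C/T (Ti); 14:G/A (Ti); 17:A/G (Ti); 18:G/A (Ti); 19:G/A (Ti); 20:A/G (Ti); 29:T/C (Ti); 32:C/T (Ti); 34:T/A (Tv); 35:A/C (Tv); 36:A/G (Ti); 41:A/G (Ti); 44:G/A (Ti).
Of the 16 differences, 14 transitions and 2 transversions, so the answer is 14.

14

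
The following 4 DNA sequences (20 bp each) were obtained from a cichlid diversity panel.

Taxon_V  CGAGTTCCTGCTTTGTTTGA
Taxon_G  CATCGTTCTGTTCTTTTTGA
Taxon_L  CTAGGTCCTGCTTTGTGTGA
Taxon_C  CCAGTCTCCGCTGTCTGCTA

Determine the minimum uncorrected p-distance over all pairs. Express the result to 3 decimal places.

Pairwise Hamming distances:
  Taxon_V vs Taxon_G: 8
  Taxon_V vs Taxon_L: 3
  Taxon_V vs Taxon_C: 9
  Taxon_G vs Taxon_L: 8
  Taxon_G vs Taxon_C: 12
  Taxon_L vs Taxon_C: 9
The smallest is 3 mismatches, between Taxon_V and Taxon_L; p = 3/20 = 0.150.

0.150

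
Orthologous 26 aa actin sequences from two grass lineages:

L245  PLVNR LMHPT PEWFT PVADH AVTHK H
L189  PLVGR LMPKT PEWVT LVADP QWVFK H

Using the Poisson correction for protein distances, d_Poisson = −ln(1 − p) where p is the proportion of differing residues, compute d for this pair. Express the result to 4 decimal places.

The sequences differ at positions 4 (N/G), 8 (H/P), 9 (P/K), 14 (F/V), 16 (P/L), 20 (H/P), 21 (A/Q), 22 (V/W), 23 (T/V), 24 (H/F).
p = 10/26 = 0.384615.
d = −ln(1 − 0.384615) = −ln(0.615385) = 0.4855.

0.4855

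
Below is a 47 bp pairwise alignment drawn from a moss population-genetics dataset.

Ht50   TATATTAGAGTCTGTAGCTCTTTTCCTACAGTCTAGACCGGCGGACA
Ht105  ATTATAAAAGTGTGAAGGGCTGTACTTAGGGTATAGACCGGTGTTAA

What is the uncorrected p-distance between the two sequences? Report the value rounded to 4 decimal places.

0.3830

Differing sites — 1:T/A; 2:A/T; 6:T/A; 8:G/A; 12:C/G; 15:T/A; 18:C/G; 19:T/G; 22:T/G; 24:T/A; 26:C/T; 29:C/G; 30:A/G; 33:C/A; 42:C/T; 44:G/T; 45:A/T; 46:C/A.
There are 18 differences over 47 sites, so p = 18/47 = 0.3830.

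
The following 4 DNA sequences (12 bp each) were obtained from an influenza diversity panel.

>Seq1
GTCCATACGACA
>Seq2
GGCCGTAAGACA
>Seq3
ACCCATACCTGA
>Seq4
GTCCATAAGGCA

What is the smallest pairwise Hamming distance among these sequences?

Pairwise Hamming distances:
  Seq1 vs Seq2: 3
  Seq1 vs Seq3: 5
  Seq1 vs Seq4: 2
  Seq2 vs Seq3: 7
  Seq2 vs Seq4: 3
  Seq3 vs Seq4: 6
The smallest is 2, between Seq1 and Seq4.

2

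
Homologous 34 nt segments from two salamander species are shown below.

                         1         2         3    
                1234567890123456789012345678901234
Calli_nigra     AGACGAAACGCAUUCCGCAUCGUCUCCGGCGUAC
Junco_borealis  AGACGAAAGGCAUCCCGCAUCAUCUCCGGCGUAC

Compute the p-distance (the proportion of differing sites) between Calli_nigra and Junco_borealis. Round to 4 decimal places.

0.0882

Mismatches occur at site 9 (C→G), site 14 (U→C), site 22 (G→A).
There are 3 differences over 34 sites, so p = 3/34 = 0.0882.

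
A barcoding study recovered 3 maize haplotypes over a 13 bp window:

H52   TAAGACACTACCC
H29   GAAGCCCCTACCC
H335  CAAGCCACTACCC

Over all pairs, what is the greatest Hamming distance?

3

Pairwise Hamming distances:
  H52 vs H29: 3
  H52 vs H335: 2
  H29 vs H335: 2
The largest is 3, between H52 and H29.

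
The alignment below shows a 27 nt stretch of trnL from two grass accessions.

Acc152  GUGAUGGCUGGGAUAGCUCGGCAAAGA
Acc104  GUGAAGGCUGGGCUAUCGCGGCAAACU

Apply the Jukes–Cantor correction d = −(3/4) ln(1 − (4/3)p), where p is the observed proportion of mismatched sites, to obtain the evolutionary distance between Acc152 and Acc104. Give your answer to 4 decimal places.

Differing sites — 5:U/A; 13:A/C; 16:G/U; 18:U/G; 26:G/C; 27:A/U.
p = 6/27 = 0.222222.
d = −0.75 · ln(1 − (4/3)·0.222222) = −0.75 · ln(0.703704) = −0.75 · (-0.351397) = 0.2635.

0.2635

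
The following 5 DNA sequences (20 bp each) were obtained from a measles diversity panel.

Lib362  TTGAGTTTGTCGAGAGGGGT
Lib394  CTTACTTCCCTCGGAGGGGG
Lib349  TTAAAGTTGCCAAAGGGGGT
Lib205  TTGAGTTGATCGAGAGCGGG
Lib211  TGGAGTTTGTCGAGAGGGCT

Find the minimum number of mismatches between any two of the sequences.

2

Pairwise Hamming distances:
  Lib362 vs Lib394: 10
  Lib362 vs Lib349: 7
  Lib362 vs Lib205: 4
  Lib362 vs Lib211: 2
  Lib394 vs Lib349: 12
  Lib394 vs Lib205: 10
  Lib394 vs Lib211: 12
  Lib349 vs Lib205: 11
  Lib349 vs Lib211: 9
  Lib205 vs Lib211: 6
The smallest is 2, between Lib362 and Lib211.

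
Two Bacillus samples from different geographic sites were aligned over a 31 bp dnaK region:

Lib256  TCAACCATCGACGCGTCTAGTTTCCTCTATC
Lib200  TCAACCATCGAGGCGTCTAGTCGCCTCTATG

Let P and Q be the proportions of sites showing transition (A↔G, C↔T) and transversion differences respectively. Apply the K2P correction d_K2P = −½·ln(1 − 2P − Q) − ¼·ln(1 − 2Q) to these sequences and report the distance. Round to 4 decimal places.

Differing sites — 12:C/G (Tv); 22:T/C (Ti); 23:T/G (Tv); 31:C/G (Tv).
Of the 4 differences, 1 transition and 3 transversions over 31 sites: P = 1/31 = 0.032258, Q = 3/31 = 0.096774.
d = −0.5·ln(0.838710) − 0.25·ln(0.806452) = −0.5·(-0.175890) − 0.25·(-0.215111) = 0.1417.

0.1417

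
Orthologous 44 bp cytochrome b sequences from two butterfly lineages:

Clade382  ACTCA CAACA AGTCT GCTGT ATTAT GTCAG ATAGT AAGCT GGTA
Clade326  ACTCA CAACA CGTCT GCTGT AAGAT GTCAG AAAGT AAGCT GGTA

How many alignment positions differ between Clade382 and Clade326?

Differing sites — 11:A/C; 22:T/A; 23:T/G; 32:T/A.
That gives 4 mismatches out of 44 aligned sites, so the Hamming distance is 4.

4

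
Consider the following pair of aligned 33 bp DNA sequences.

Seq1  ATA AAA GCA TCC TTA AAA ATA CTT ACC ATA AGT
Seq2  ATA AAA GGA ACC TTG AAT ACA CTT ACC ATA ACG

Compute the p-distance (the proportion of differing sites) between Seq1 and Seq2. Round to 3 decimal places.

The sequences differ at positions 8 (C/G), 10 (T/A), 15 (A/G), 18 (A/T), 20 (T/C), 32 (G/C), 33 (T/G).
There are 7 differences over 33 sites, so p = 7/33 = 0.212.

0.212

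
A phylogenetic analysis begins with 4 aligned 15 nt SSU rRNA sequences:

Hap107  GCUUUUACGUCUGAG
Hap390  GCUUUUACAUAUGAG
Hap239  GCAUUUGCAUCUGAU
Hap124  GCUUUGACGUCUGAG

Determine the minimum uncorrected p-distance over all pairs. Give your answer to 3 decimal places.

0.067

Pairwise Hamming distances:
  Hap107 vs Hap390: 2
  Hap107 vs Hap239: 4
  Hap107 vs Hap124: 1
  Hap390 vs Hap239: 4
  Hap390 vs Hap124: 3
  Hap239 vs Hap124: 5
The smallest is 1 mismatch, between Hap107 and Hap124; p = 1/15 = 0.067.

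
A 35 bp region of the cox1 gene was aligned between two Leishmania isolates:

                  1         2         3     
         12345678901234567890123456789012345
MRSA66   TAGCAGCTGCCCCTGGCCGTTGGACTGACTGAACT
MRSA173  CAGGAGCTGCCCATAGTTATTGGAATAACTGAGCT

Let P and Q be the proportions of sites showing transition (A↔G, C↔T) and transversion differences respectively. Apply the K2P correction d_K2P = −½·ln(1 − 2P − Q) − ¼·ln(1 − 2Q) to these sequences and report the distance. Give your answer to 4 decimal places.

Differing sites — 1:T/C (Ti); 4:C/G (Tv); 13:C/A (Tv); 15:G/A (Ti); 17:C/T (Ti); 18:C/T (Ti); 19:G/A (Ti); 25:C/A (Tv); 27:G/A (Ti); 33:A/G (Ti).
Of the 10 differences, 7 transitions and 3 transversions over 35 sites: P = 7/35 = 0.200000, Q = 3/35 = 0.085714.
d = −0.5·ln(0.514286) − 0.25·ln(0.828572) = −0.5·(-0.664976) − 0.25·(-0.188052) = 0.3795.

0.3795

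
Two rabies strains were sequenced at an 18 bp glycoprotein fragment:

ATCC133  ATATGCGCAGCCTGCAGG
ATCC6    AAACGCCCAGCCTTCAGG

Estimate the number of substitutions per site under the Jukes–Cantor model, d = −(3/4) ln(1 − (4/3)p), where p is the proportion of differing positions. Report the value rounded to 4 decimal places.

0.2635

Differing sites — 2:T/A; 4:T/C; 7:G/C; 14:G/T.
p = 4/18 = 0.222222.
d = −0.75 · ln(1 − (4/3)·0.222222) = −0.75 · ln(0.703704) = −0.75 · (-0.351397) = 0.2635.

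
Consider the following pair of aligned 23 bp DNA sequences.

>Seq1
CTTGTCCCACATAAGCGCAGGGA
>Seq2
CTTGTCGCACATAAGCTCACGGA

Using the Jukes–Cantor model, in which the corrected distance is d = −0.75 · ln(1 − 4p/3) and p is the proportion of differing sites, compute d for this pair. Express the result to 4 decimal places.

Mismatches occur at site 7 (C→G), site 17 (G→T), site 20 (G→C).
p = 3/23 = 0.130435.
d = −0.75 · ln(1 − (4/3)·0.130435) = −0.75 · ln(0.826087) = −0.75 · (-0.191055) = 0.1433.

0.1433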